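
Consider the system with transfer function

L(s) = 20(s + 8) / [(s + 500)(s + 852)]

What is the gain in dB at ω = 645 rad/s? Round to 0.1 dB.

At s = jω = j645:
zero (s+8): 8 + j645 → |·| = √(8²+645²) = √416089 ≈ 645.05, ∠ = arctan(645/8) ≈ 89.29°
pole (s+500): 500 + j645 → |·| = √(500²+645²) = √666025 ≈ 816.1, ∠ = arctan(645/500) ≈ 52.22°
pole (s+852): 852 + j645 → |·| = √(852²+645²) = √1141929 ≈ 1068.6, ∠ = arctan(645/852) ≈ 37.13°
|L| = 20 · 645.05 / 8.7208e+05 ≈ 0.014793
Gain = 20 log₁₀(0.014793) ≈ -36.60 dB

-36.6 dB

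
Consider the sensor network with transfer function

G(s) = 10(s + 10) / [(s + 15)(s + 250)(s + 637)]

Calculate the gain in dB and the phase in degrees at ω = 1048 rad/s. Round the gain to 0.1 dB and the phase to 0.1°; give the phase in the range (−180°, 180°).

-102.4 dB, -135.0°

At s = jω = j1048:
zero (s+10): 10 + j1048 → |·| = √(10²+1048²) = √1098404 ≈ 1048, ∠ = arctan(1048/10) ≈ 89.45°
pole (s+15): 15 + j1048 → |·| = √(15²+1048²) = √1098529 ≈ 1048.1, ∠ = arctan(1048/15) ≈ 89.18°
pole (s+250): 250 + j1048 → |·| = √(250²+1048²) = √1160804 ≈ 1077.4, ∠ = arctan(1048/250) ≈ 76.58°
pole (s+637): 637 + j1048 → |·| = √(637²+1048²) = √1504073 ≈ 1226.4, ∠ = arctan(1048/637) ≈ 58.71°
|G| = 10 · 1048 / 1.3849e+09 ≈ 7.5673e-06
Gain = 20 log₁₀(7.5673e-06) ≈ -102.42 dB
∠G = 89.45° − 224.47° = -135.02°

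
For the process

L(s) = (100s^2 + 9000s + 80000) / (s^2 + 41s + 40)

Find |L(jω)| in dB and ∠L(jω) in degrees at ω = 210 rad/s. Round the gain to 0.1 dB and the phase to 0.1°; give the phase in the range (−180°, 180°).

Substitute s = j210:
Numerator: 100(j210)^2 + 9000(j210) + 80000 = -4330000 + j1890000
Denominator: (j210)^2 + 41(j210) + 40 = -44060 + j8610
|N| = √(4330000² + 1890000²) ≈ 4.7245e+06, ∠N ≈ 156.42°
|D| = √(44060² + 8610²) ≈ 44893, ∠D ≈ 168.94°
|L| = 4.7245e+06 / 44893 ≈ 105.24
Gain = 20 log₁₀(105.24) ≈ 40.44 dB
∠L = 156.42° − 168.94° = -12.52°

40.4 dB, -12.5°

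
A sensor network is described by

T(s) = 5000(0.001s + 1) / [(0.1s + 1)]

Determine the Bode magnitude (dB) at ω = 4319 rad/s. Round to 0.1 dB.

34.2 dB

At ω = 4319 rad/s:
zero (1 + j4319·0.001) = 1 + j4.319 → |·| ≈ 4.4333, ∠ ≈ 76.96°
pole (1 + j4319·0.1) = 1 + j431.9 → |·| ≈ 431.9, ∠ ≈ 89.87°
|T| = 5000 · 4.4333 / (431.9) ≈ 51.323
Gain = 20 log₁₀(51.323) ≈ 34.21 dB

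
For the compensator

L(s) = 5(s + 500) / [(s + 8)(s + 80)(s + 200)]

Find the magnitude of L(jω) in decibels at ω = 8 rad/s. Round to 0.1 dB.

At s = jω = j8:
zero (s+500): 500 + j8 → |·| = √(500²+8²) = √250064 ≈ 500.06, ∠ = arctan(8/500) ≈ 0.92°
pole (s+8): 8 + j8 → |·| = √(8²+8²) = √128 ≈ 11.314, ∠ = arctan(8/8) ≈ 45.00°
pole (s+80): 80 + j8 → |·| = √(80²+8²) = √6464 ≈ 80.399, ∠ = arctan(8/80) ≈ 5.71°
pole (s+200): 200 + j8 → |·| = √(200²+8²) = √40064 ≈ 200.16, ∠ = arctan(8/200) ≈ 2.29°
|L| = 5 · 500.06 / 1.8207e+05 ≈ 0.013733
Gain = 20 log₁₀(0.013733) ≈ -37.24 dB

-37.2 dB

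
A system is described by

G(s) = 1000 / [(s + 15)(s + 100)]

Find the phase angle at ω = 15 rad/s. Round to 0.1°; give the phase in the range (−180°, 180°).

At s = jω = j15:
pole (s+15): 15 + j15 → |·| = √(15²+15²) = √450 ≈ 21.213, ∠ = arctan(15/15) ≈ 45.00°
pole (s+100): 100 + j15 → |·| = √(100²+15²) = √10225 ≈ 101.12, ∠ = arctan(15/100) ≈ 8.53°
∠G = 0.00° − 53.53° = -53.53°

-53.5°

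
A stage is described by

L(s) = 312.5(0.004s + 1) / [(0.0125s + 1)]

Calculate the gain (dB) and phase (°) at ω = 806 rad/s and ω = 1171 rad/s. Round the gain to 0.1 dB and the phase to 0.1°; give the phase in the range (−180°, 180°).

ω = 806: 40.4 dB, -11.6°; ω = 1171: 40.2 dB, -8.1°

At ω = 806 rad/s:
zero (1 + j806·0.004) = 1 + j3.224 → |·| ≈ 3.3755, ∠ ≈ 72.77°
pole (1 + j806·0.0125) = 1 + j10.075 → |·| ≈ 10.125, ∠ ≈ 84.33°
|L| = 312.5 · 3.3755 / (10.125) ≈ 104.18
Gain = 20 log₁₀(104.18) ≈ 40.36 dB
∠L = (72.77°) − (84.33°) = -11.56°

At ω = 1171 rad/s:
zero (1 + j1171·0.004) = 1 + j4.684 → |·| ≈ 4.7896, ∠ ≈ 77.95°
pole (1 + j1171·0.0125) = 1 + j14.6375 → |·| ≈ 14.672, ∠ ≈ 86.09°
|L| = 312.5 · 4.7896 / (14.672) ≈ 102.01
Gain = 20 log₁₀(102.01) ≈ 40.17 dB
∠L = (77.95°) − (86.09°) = -8.14°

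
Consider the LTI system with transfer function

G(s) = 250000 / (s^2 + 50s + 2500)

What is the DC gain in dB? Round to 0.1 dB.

G(0) = 250000 / 2500 = 100
20 log₁₀(100) ≈ 40.00 dB

40.0 dB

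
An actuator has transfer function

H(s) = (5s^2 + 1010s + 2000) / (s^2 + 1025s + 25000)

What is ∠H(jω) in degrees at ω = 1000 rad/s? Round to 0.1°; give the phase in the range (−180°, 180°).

35.0°

Substitute s = j1000:
Numerator: 5(j1000)^2 + 1010(j1000) + 2000 = -4998000 + j1010000
Denominator: (j1000)^2 + 1025(j1000) + 25000 = -975000 + j1025000
|N| = √(4998000² + 1010000²) ≈ 5.099e+06, ∠N ≈ 168.58°
|D| = √(975000² + 1025000²) ≈ 1.4147e+06, ∠D ≈ 133.57°
∠H = 168.58° − 133.57° = 35.01°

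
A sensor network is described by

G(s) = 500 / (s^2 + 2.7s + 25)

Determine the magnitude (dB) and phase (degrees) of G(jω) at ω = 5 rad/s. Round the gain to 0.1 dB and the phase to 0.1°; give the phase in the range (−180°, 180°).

31.4 dB, -90.0°

At s = jω = j5:
quadratic: (j5)² + 2.7·j5 + 25 = 0 + j13.5 → |·| ≈ 13.5, ∠ ≈ 90.00°
|G| = 500 / 13.5 ≈ 37.037
Gain = 20 log₁₀(37.037) ≈ 31.37 dB
∠G = 0.00° − 90.00° = -90.00°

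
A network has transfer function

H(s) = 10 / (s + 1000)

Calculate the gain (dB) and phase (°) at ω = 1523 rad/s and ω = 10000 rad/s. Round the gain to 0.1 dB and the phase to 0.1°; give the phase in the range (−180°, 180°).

At s = jω = j1523:
pole (s+1000): 1000 + j1523 → |·| = √(1000²+1523²) = √3319529 ≈ 1822, ∠ = arctan(1523/1000) ≈ 56.71°
|H| = 10 / 1822 ≈ 0.0054885
Gain = 20 log₁₀(0.0054885) ≈ -45.21 dB
∠H = 0.00° − 56.71° = -56.71°

At s = jω = j10000:
pole (s+1000): 1000 + j10000 → |·| = √(1000²+10000²) = √101000000 ≈ 10050, ∠ = arctan(10000/1000) ≈ 84.29°
|H| = 10 / 10050 ≈ 0.00099502
Gain = 20 log₁₀(0.00099502) ≈ -60.04 dB
∠H = 0.00° − 84.29° = -84.29°

ω = 1523: -45.2 dB, -56.7°; ω = 10000: -60.0 dB, -84.3°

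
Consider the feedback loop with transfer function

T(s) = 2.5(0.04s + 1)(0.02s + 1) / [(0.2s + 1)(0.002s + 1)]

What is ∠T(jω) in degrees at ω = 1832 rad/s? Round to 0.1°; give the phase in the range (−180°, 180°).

At ω = 1832 rad/s:
zero (1 + j1832·0.04) = 1 + j73.28 → |·| ≈ 73.287, ∠ ≈ 89.22°
zero (1 + j1832·0.02) = 1 + j36.64 → |·| ≈ 36.654, ∠ ≈ 88.44°
pole (1 + j1832·0.2) = 1 + j366.4 → |·| ≈ 366.4, ∠ ≈ 89.84°
pole (1 + j1832·0.002) = 1 + j3.664 → |·| ≈ 3.798, ∠ ≈ 74.73°
∠T = (89.22° + 88.44°) − (89.84° + 74.73°) = 13.09°

13.1°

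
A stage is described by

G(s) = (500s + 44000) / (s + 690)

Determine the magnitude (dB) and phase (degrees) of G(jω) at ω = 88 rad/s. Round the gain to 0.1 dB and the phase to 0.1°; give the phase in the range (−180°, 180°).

Substitute s = j88:
Numerator: 500(j88) + 44000 = 44000 + j44000
Denominator: (j88) + 690 = 690 + j88
|N| = √(44000² + 44000²) ≈ 62225, ∠N ≈ 45.00°
|D| = √(690² + 88²) ≈ 695.59, ∠D ≈ 7.27°
|G| = 62225 / 695.59 ≈ 89.456
Gain = 20 log₁₀(89.456) ≈ 39.03 dB
∠G = 45.00° − 7.27° = 37.73°

39.0 dB, 37.7°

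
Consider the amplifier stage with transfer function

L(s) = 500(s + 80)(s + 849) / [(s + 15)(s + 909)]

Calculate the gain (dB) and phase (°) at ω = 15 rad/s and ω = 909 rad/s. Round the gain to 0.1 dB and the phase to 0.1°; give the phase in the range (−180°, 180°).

ω = 15: 65.1 dB, -34.3°; ω = 909: 53.7 dB, -2.1°

At s = jω = j15:
zero (s+80): 80 + j15 → |·| = √(80²+15²) = √6625 ≈ 81.394, ∠ = arctan(15/80) ≈ 10.62°
zero (s+849): 849 + j15 → |·| = √(849²+15²) = √721026 ≈ 849.13, ∠ = arctan(15/849) ≈ 1.01°
pole (s+15): 15 + j15 → |·| = √(15²+15²) = √450 ≈ 21.213, ∠ = arctan(15/15) ≈ 45.00°
pole (s+909): 909 + j15 → |·| = √(909²+15²) = √826506 ≈ 909.12, ∠ = arctan(15/909) ≈ 0.95°
|L| = 500 · 69114 / 19285 ≈ 1791.9
Gain = 20 log₁₀(1791.9) ≈ 65.07 dB
∠L = 11.63° − 45.95° = -34.32°

At s = jω = j909:
zero (s+80): 80 + j909 → |·| = √(80²+909²) = √832681 ≈ 912.51, ∠ = arctan(909/80) ≈ 84.97°
zero (s+849): 849 + j909 → |·| = √(849²+909²) = √1547082 ≈ 1243.8, ∠ = arctan(909/849) ≈ 46.95°
pole (s+15): 15 + j909 → |·| = √(15²+909²) = √826506 ≈ 909.12, ∠ = arctan(909/15) ≈ 89.05°
pole (s+909): 909 + j909 → |·| = √(909²+909²) = √1652562 ≈ 1285.5, ∠ = arctan(909/909) ≈ 45.00°
|L| = 500 · 1.135e+06 / 1.1687e+06 ≈ 485.58
Gain = 20 log₁₀(485.58) ≈ 53.73 dB
∠L = 131.92° − 134.05° = -2.13°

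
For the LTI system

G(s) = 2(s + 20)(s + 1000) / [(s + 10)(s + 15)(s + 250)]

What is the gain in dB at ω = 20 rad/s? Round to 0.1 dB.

-7.9 dB

At s = jω = j20:
zero (s+20): 20 + j20 → |·| = √(20²+20²) = √800 ≈ 28.284, ∠ = arctan(20/20) ≈ 45.00°
zero (s+1000): 1000 + j20 → |·| = √(1000²+20²) = √1000400 ≈ 1000.2, ∠ = arctan(20/1000) ≈ 1.15°
pole (s+10): 10 + j20 → |·| = √(10²+20²) = √500 ≈ 22.361, ∠ = arctan(20/10) ≈ 63.43°
pole (s+15): 15 + j20 → |·| = √(15²+20²) = √625 ≈ 25, ∠ = arctan(20/15) ≈ 53.13°
pole (s+250): 250 + j20 → |·| = √(250²+20²) = √62900 ≈ 250.8, ∠ = arctan(20/250) ≈ 4.57°
|G| = 2 · 28290 / 1.402e+05 ≈ 0.40357
Gain = 20 log₁₀(0.40357) ≈ -7.88 dB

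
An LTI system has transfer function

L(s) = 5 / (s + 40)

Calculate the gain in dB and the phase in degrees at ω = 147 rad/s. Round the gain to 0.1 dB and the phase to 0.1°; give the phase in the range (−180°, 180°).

-29.7 dB, -74.8°

Substitute s = j147:
Numerator: 5 = 5 + j0
Denominator: (j147) + 40 = 40 + j147
|N| = √(5² + 0²) ≈ 5, ∠N ≈ 0.00°
|D| = √(40² + 147²) ≈ 152.35, ∠D ≈ 74.78°
|L| = 5 / 152.35 ≈ 0.032819
Gain = 20 log₁₀(0.032819) ≈ -29.68 dB
∠L = 0.00° − 74.78° = -74.78°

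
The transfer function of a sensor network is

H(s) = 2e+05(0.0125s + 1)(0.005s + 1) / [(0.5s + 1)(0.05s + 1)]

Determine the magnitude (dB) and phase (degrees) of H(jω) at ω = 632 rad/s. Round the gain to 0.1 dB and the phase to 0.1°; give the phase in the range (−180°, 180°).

At ω = 632 rad/s:
zero (1 + j632·0.0125) = 1 + j7.9 → |·| ≈ 7.963, ∠ ≈ 82.79°
zero (1 + j632·0.005) = 1 + j3.16 → |·| ≈ 3.3145, ∠ ≈ 72.44°
pole (1 + j632·0.5) = 1 + j316 → |·| ≈ 316, ∠ ≈ 89.82°
pole (1 + j632·0.05) = 1 + j31.6 → |·| ≈ 31.616, ∠ ≈ 88.19°
|H| = 2e+05 · 7.963 · 3.3145 / (316 · 31.616) ≈ 528.36
Gain = 20 log₁₀(528.36) ≈ 54.46 dB
∠H = (82.79° + 72.44°) − (89.82° + 88.19°) = -22.78°

54.5 dB, -22.8°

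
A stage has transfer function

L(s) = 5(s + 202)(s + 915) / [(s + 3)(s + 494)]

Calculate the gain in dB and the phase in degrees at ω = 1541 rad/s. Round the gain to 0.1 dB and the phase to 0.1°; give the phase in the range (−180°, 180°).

14.9 dB, -20.3°

At s = jω = j1541:
zero (s+202): 202 + j1541 → |·| = √(202²+1541²) = √2415485 ≈ 1554.2, ∠ = arctan(1541/202) ≈ 82.53°
zero (s+915): 915 + j1541 → |·| = √(915²+1541²) = √3211906 ≈ 1792.2, ∠ = arctan(1541/915) ≈ 59.30°
pole (s+3): 3 + j1541 → |·| = √(3²+1541²) = √2374690 ≈ 1541, ∠ = arctan(1541/3) ≈ 89.89°
pole (s+494): 494 + j1541 → |·| = √(494²+1541²) = √2618717 ≈ 1618.2, ∠ = arctan(1541/494) ≈ 72.23°
|L| = 5 · 2.7854e+06 / 2.4936e+06 ≈ 5.5851
Gain = 20 log₁₀(5.5851) ≈ 14.94 dB
∠L = 141.83° − 162.12° = -20.29°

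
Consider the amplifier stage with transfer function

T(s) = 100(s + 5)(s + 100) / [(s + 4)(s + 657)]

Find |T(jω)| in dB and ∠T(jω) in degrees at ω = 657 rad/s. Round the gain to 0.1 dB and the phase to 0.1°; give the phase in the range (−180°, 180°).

At s = jω = j657:
zero (s+5): 5 + j657 → |·| = √(5²+657²) = √431674 ≈ 657.02, ∠ = arctan(657/5) ≈ 89.56°
zero (s+100): 100 + j657 → |·| = √(100²+657²) = √441649 ≈ 664.57, ∠ = arctan(657/100) ≈ 81.35°
pole (s+4): 4 + j657 → |·| = √(4²+657²) = √431665 ≈ 657.01, ∠ = arctan(657/4) ≈ 89.65°
pole (s+657): 657 + j657 → |·| = √(657²+657²) = √863298 ≈ 929.14, ∠ = arctan(657/657) ≈ 45.00°
|T| = 100 · 4.3664e+05 / 6.1045e+05 ≈ 71.528
Gain = 20 log₁₀(71.528) ≈ 37.09 dB
∠T = 170.91° − 134.65° = 36.26°

37.1 dB, 36.3°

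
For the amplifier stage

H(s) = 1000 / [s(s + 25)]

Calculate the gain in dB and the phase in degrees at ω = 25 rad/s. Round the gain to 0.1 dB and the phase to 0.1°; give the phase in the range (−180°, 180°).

At s = jω = j25:
pole (s+25): 25 + j25 → |·| = √(25²+25²) = √1250 ≈ 35.355, ∠ = arctan(25/25) ≈ 45.00°
pole at origin: |s| = 25, ∠ = 90.00° (in denominator)
|H| = 1000 / 883.87 ≈ 1.1314
Gain = 20 log₁₀(1.1314) ≈ 1.07 dB
∠H = 0.00° − 135.00° = -135.00°

1.1 dB, -135.0°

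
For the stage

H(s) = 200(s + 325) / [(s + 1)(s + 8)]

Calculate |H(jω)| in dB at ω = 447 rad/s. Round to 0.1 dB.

At s = jω = j447:
zero (s+325): 325 + j447 → |·| = √(325²+447²) = √305434 ≈ 552.66, ∠ = arctan(447/325) ≈ 53.98°
pole (s+1): 1 + j447 → |·| = √(1²+447²) = √199810 ≈ 447, ∠ = arctan(447/1) ≈ 89.87°
pole (s+8): 8 + j447 → |·| = √(8²+447²) = √199873 ≈ 447.07, ∠ = arctan(447/8) ≈ 88.97°
|H| = 200 · 552.66 / 1.9984e+05 ≈ 0.5531
Gain = 20 log₁₀(0.5531) ≈ -5.14 dB

-5.1 dB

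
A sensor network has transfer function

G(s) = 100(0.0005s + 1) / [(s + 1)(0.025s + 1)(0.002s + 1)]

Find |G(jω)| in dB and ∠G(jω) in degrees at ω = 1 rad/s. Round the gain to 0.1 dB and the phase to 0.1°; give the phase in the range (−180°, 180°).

At ω = 1 rad/s:
zero (1 + j1·0.0005) = 1 + j0.0005 → |·| ≈ 1, ∠ ≈ 0.03°
pole (1 + j1·1) = 1 + j1 → |·| ≈ 1.4142, ∠ ≈ 45.00°
pole (1 + j1·0.025) = 1 + j0.025 → |·| ≈ 1.0003, ∠ ≈ 1.43°
pole (1 + j1·0.002) = 1 + j0.002 → |·| ≈ 1, ∠ ≈ 0.11°
|G| = 100 · 1 / (1.4142 · 1.0003 · 1) ≈ 70.69
Gain = 20 log₁₀(70.69) ≈ 36.99 dB
∠G = (0.03°) − (45.00° + 1.43° + 0.11°) = -46.51°

37.0 dB, -46.5°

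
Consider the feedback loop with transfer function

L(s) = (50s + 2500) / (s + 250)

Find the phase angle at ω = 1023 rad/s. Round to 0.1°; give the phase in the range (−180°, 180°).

10.9°

Substitute s = j1023:
Numerator: 50(j1023) + 2500 = 2500 + j51150
Denominator: (j1023) + 250 = 250 + j1023
|N| = √(2500² + 51150²) ≈ 51211, ∠N ≈ 87.20°
|D| = √(250² + 1023²) ≈ 1053.1, ∠D ≈ 76.27°
∠L = 87.20° − 76.27° = 10.93°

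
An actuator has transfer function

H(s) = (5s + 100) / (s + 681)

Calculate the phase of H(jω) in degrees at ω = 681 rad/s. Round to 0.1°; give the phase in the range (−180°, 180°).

Substitute s = j681:
Numerator: 5(j681) + 100 = 100 + j3405
Denominator: (j681) + 681 = 681 + j681
|N| = √(100² + 3405²) ≈ 3406.5, ∠N ≈ 88.32°
|D| = √(681² + 681²) ≈ 963.08, ∠D ≈ 45.00°
∠H = 88.32° − 45.00° = 43.32°

43.3°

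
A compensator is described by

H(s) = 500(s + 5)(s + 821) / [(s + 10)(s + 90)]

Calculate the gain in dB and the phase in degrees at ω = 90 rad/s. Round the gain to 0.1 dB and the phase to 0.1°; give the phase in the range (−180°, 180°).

At s = jω = j90:
zero (s+5): 5 + j90 → |·| = √(5²+90²) = √8125 ≈ 90.139, ∠ = arctan(90/5) ≈ 86.82°
zero (s+821): 821 + j90 → |·| = √(821²+90²) = √682141 ≈ 825.92, ∠ = arctan(90/821) ≈ 6.26°
pole (s+10): 10 + j90 → |·| = √(10²+90²) = √8200 ≈ 90.554, ∠ = arctan(90/10) ≈ 83.66°
pole (s+90): 90 + j90 → |·| = √(90²+90²) = √16200 ≈ 127.28, ∠ = arctan(90/90) ≈ 45.00°
|H| = 500 · 74448 / 11526 ≈ 3229.6
Gain = 20 log₁₀(3229.6) ≈ 70.18 dB
∠H = 93.08° − 128.66° = -35.58°

70.2 dB, -35.6°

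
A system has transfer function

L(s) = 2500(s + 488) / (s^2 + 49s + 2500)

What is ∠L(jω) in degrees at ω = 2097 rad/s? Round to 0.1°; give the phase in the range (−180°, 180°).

-101.8°

At s = jω = j2097:
zero (s+488): 488 + j2097 → |·| = √(488²+2097²) = √4635553 ≈ 2153, ∠ = arctan(2097/488) ≈ 76.90°
quadratic: (j2097)² + 49·j2097 + 2500 = -4394909 + j102753 → |·| ≈ 4.3961e+06, ∠ ≈ 178.66°
∠L = 76.90° − 178.66° = -101.76°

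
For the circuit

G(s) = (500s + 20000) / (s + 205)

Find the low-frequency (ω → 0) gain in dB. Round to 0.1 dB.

G(0) = 20000 / 205 ≈ 97.561
20 log₁₀(97.561) ≈ 39.79 dB

39.8 dB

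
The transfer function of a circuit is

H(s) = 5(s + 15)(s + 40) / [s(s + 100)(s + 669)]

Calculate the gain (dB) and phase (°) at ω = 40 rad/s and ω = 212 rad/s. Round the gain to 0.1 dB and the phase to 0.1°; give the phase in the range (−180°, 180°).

ω = 40: -47.6 dB, -0.8°; ω = 212: -43.6 dB, -7.1°

At s = jω = j40:
zero (s+15): 15 + j40 → |·| = √(15²+40²) = √1825 ≈ 42.72, ∠ = arctan(40/15) ≈ 69.44°
zero (s+40): 40 + j40 → |·| = √(40²+40²) = √3200 ≈ 56.569, ∠ = arctan(40/40) ≈ 45.00°
pole (s+100): 100 + j40 → |·| = √(100²+40²) = √11600 ≈ 107.7, ∠ = arctan(40/100) ≈ 21.80°
pole (s+669): 669 + j40 → |·| = √(669²+40²) = √449161 ≈ 670.19, ∠ = arctan(40/669) ≈ 3.42°
pole at origin: |s| = 40, ∠ = 90.00° (in denominator)
|H| = 5 · 2416.6 / 2.8872e+06 ≈ 0.004185
Gain = 20 log₁₀(0.004185) ≈ -47.57 dB
∠H = 114.44° − 115.22° = -0.78°

At s = jω = j212:
zero (s+15): 15 + j212 → |·| = √(15²+212²) = √45169 ≈ 212.53, ∠ = arctan(212/15) ≈ 85.95°
zero (s+40): 40 + j212 → |·| = √(40²+212²) = √46544 ≈ 215.74, ∠ = arctan(212/40) ≈ 79.32°
pole (s+100): 100 + j212 → |·| = √(100²+212²) = √54944 ≈ 234.4, ∠ = arctan(212/100) ≈ 64.75°
pole (s+669): 669 + j212 → |·| = √(669²+212²) = √492505 ≈ 701.79, ∠ = arctan(212/669) ≈ 17.58°
pole at origin: |s| = 212, ∠ = 90.00° (in denominator)
|H| = 5 · 45851 / 3.4874e+07 ≈ 0.0065738
Gain = 20 log₁₀(0.0065738) ≈ -43.64 dB
∠H = 165.27° − 172.33° = -7.06°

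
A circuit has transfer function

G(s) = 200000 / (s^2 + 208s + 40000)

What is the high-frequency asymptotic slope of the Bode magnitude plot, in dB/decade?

-40 dB/decade

Each pole contributes −20 dB/decade at high frequency; each zero contributes +20 dB/decade.
Net: 0 zero(s) − 2 pole(s) → -40 dB/decade.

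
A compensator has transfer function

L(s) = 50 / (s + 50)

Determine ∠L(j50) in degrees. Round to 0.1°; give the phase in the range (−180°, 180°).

-45.0°

Substitute s = j50:
Numerator: 50 = 50 + j0
Denominator: (j50) + 50 = 50 + j50
|N| = √(50² + 0²) ≈ 50, ∠N ≈ 0.00°
|D| = √(50² + 50²) ≈ 70.711, ∠D ≈ 45.00°
∠L = 0.00° − 45.00° = -45.00°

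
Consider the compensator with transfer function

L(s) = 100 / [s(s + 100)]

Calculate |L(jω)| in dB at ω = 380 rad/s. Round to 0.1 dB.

-63.5 dB

At s = jω = j380:
pole (s+100): 100 + j380 → |·| = √(100²+380²) = √154400 ≈ 392.94, ∠ = arctan(380/100) ≈ 75.26°
pole at origin: |s| = 380, ∠ = 90.00° (in denominator)
|L| = 100 / 1.4932e+05 ≈ 0.0006697
Gain = 20 log₁₀(0.0006697) ≈ -63.48 dB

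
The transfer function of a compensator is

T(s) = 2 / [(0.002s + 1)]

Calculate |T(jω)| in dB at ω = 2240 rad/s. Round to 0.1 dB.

-7.2 dB

At ω = 2240 rad/s:
pole (1 + j2240·0.002) = 1 + j4.48 → |·| ≈ 4.5903, ∠ ≈ 77.42°
|T| = 2 · 1 / (4.5903) ≈ 0.4357
Gain = 20 log₁₀(0.4357) ≈ -7.22 dB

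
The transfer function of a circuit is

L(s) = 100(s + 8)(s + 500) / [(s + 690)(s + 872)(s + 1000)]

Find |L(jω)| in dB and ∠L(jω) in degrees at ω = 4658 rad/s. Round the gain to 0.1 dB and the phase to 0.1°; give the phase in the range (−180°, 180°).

-33.8 dB, -65.1°

At s = jω = j4658:
zero (s+8): 8 + j4658 → |·| = √(8²+4658²) = √21697028 ≈ 4658, ∠ = arctan(4658/8) ≈ 89.90°
zero (s+500): 500 + j4658 → |·| = √(500²+4658²) = √21946964 ≈ 4684.8, ∠ = arctan(4658/500) ≈ 83.87°
pole (s+690): 690 + j4658 → |·| = √(690²+4658²) = √22173064 ≈ 4708.8, ∠ = arctan(4658/690) ≈ 81.57°
pole (s+872): 872 + j4658 → |·| = √(872²+4658²) = √22457348 ≈ 4738.9, ∠ = arctan(4658/872) ≈ 79.40°
pole (s+1000): 1000 + j4658 → |·| = √(1000²+4658²) = √22696964 ≈ 4764.1, ∠ = arctan(4658/1000) ≈ 77.88°
|L| = 100 · 2.1822e+07 / 1.0631e+11 ≈ 0.020527
Gain = 20 log₁₀(0.020527) ≈ -33.75 dB
∠L = 173.77° − 238.85° = -65.08°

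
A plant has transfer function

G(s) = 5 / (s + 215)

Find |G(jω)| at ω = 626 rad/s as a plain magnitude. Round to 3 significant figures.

0.00755

Substitute s = j626:
Numerator: 5 = 5 + j0
Denominator: (j626) + 215 = 215 + j626
|N| = √(5² + 0²) ≈ 5, ∠N ≈ 0.00°
|D| = √(215² + 626²) ≈ 661.89, ∠D ≈ 71.04°
|G| = 5 / 661.89 ≈ 0.0075541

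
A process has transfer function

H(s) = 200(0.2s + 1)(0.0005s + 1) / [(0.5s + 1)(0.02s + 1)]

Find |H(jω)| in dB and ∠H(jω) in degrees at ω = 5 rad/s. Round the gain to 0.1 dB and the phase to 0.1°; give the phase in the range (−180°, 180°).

At ω = 5 rad/s:
zero (1 + j5·0.2) = 1 + j1 → |·| ≈ 1.4142, ∠ ≈ 45.00°
zero (1 + j5·0.0005) = 1 + j0.0025 → |·| ≈ 1, ∠ ≈ 0.14°
pole (1 + j5·0.5) = 1 + j2.5 → |·| ≈ 2.6926, ∠ ≈ 68.20°
pole (1 + j5·0.02) = 1 + j0.1 → |·| ≈ 1.005, ∠ ≈ 5.71°
|H| = 200 · 1.4142 · 1 / (2.6926 · 1.005) ≈ 104.52
Gain = 20 log₁₀(104.52) ≈ 40.38 dB
∠H = (45.00° + 0.14°) − (68.20° + 5.71°) = -28.77°

40.4 dB, -28.8°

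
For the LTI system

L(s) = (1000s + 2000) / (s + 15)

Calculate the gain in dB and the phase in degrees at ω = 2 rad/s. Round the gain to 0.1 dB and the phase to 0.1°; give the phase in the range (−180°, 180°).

Substitute s = j2:
Numerator: 1000(j2) + 2000 = 2000 + j2000
Denominator: (j2) + 15 = 15 + j2
|N| = √(2000² + 2000²) ≈ 2828.4, ∠N ≈ 45.00°
|D| = √(15² + 2²) ≈ 15.133, ∠D ≈ 7.59°
|L| = 2828.4 / 15.133 ≈ 186.9
Gain = 20 log₁₀(186.9) ≈ 45.43 dB
∠L = 45.00° − 7.59° = 37.41°

45.4 dB, 37.4°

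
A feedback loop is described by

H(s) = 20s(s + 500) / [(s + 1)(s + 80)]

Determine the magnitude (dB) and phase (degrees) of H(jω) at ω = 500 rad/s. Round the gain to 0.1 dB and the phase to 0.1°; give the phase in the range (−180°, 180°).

28.9 dB, -35.8°

At s = jω = j500:
zero (s+500): 500 + j500 → |·| = √(500²+500²) = √500000 ≈ 707.11, ∠ = arctan(500/500) ≈ 45.00°
zero at origin: s = j500 → |·| = 500, ∠ = 90.00°
pole (s+1): 1 + j500 → |·| = √(1²+500²) = √250001 ≈ 500, ∠ = arctan(500/1) ≈ 89.89°
pole (s+80): 80 + j500 → |·| = √(80²+500²) = √256400 ≈ 506.36, ∠ = arctan(500/80) ≈ 80.91°
|H| = 20 · 3.5356e+05 / 2.5318e+05 ≈ 27.93
Gain = 20 log₁₀(27.93) ≈ 28.92 dB
∠H = 135.00° − 170.80° = -35.80°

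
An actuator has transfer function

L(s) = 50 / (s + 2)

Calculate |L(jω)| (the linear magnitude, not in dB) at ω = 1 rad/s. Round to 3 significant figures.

At s = jω = j1:
pole (s+2): 2 + j1 → |·| = √(2²+1²) = √5 ≈ 2.2361, ∠ = arctan(1/2) ≈ 26.57°
|L| = 50 / 2.2361 ≈ 22.36

22.4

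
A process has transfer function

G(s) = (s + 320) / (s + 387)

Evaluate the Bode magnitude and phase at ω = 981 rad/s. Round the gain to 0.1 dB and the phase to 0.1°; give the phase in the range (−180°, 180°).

At s = jω = j981:
zero (s+320): 320 + j981 → |·| = √(320²+981²) = √1064761 ≈ 1031.9, ∠ = arctan(981/320) ≈ 71.93°
pole (s+387): 387 + j981 → |·| = √(387²+981²) = √1112130 ≈ 1054.6, ∠ = arctan(981/387) ≈ 68.47°
|G| = 1 · 1031.9 / 1054.6 ≈ 0.97848
Gain = 20 log₁₀(0.97848) ≈ -0.19 dB
∠G = 71.93° − 68.47° = 3.46°

-0.2 dB, 3.5°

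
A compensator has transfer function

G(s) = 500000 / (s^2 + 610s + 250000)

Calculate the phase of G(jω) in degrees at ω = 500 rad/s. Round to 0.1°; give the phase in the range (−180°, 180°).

-90.0°

At s = jω = j500:
quadratic: (j500)² + 610·j500 + 250000 = 0 + j305000 → |·| ≈ 3.05e+05, ∠ ≈ 90.00°
∠G = 0.00° − 90.00° = -90.00°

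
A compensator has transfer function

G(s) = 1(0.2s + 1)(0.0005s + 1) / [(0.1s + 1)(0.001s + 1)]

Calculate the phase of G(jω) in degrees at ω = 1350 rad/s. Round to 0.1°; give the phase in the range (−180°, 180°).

At ω = 1350 rad/s:
zero (1 + j1350·0.2) = 1 + j270 → |·| ≈ 270, ∠ ≈ 89.79°
zero (1 + j1350·0.0005) = 1 + j0.675 → |·| ≈ 1.2065, ∠ ≈ 34.02°
pole (1 + j1350·0.1) = 1 + j135 → |·| ≈ 135, ∠ ≈ 89.58°
pole (1 + j1350·0.001) = 1 + j1.35 → |·| ≈ 1.68, ∠ ≈ 53.47°
∠G = (89.79° + 34.02°) − (89.58° + 53.47°) = -19.24°

-19.2°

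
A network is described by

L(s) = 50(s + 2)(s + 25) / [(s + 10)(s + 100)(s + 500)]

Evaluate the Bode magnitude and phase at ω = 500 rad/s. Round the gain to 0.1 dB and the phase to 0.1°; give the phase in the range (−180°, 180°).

-23.2 dB, -35.6°

At s = jω = j500:
zero (s+2): 2 + j500 → |·| = √(2²+500²) = √250004 ≈ 500, ∠ = arctan(500/2) ≈ 89.77°
zero (s+25): 25 + j500 → |·| = √(25²+500²) = √250625 ≈ 500.62, ∠ = arctan(500/25) ≈ 87.14°
pole (s+10): 10 + j500 → |·| = √(10²+500²) = √250100 ≈ 500.1, ∠ = arctan(500/10) ≈ 88.85°
pole (s+100): 100 + j500 → |·| = √(100²+500²) = √260000 ≈ 509.9, ∠ = arctan(500/100) ≈ 78.69°
pole (s+500): 500 + j500 → |·| = √(500²+500²) = √500000 ≈ 707.11, ∠ = arctan(500/500) ≈ 45.00°
|L| = 50 · 2.5031e+05 / 1.8031e+08 ≈ 0.069411
Gain = 20 log₁₀(0.069411) ≈ -23.17 dB
∠L = 176.91° − 212.54° = -35.63°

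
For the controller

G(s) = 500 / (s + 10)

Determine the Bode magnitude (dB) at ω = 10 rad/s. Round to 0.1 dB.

31.0 dB

Substitute s = j10:
Numerator: 500 = 500 + j0
Denominator: (j10) + 10 = 10 + j10
|N| = √(500² + 0²) ≈ 500, ∠N ≈ 0.00°
|D| = √(10² + 10²) ≈ 14.142, ∠D ≈ 45.00°
|G| = 500 / 14.142 ≈ 35.356
Gain = 20 log₁₀(35.356) ≈ 30.97 dB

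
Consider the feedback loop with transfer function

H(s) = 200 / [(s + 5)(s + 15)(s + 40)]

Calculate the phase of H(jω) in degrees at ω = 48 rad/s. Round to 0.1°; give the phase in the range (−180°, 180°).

At s = jω = j48:
pole (s+5): 5 + j48 → |·| = √(5²+48²) = √2329 ≈ 48.26, ∠ = arctan(48/5) ≈ 84.05°
pole (s+15): 15 + j48 → |·| = √(15²+48²) = √2529 ≈ 50.289, ∠ = arctan(48/15) ≈ 72.65°
pole (s+40): 40 + j48 → |·| = √(40²+48²) = √3904 ≈ 62.482, ∠ = arctan(48/40) ≈ 50.19°
∠H = 0.00° − 206.89° = -206.89° ≡ 153.11° (principal value)

153.1°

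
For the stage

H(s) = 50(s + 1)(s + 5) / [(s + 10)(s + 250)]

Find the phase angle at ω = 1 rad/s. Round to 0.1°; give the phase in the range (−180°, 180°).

At s = jω = j1:
zero (s+1): 1 + j1 → |·| = √(1²+1²) = √2 ≈ 1.4142, ∠ = arctan(1/1) ≈ 45.00°
zero (s+5): 5 + j1 → |·| = √(5²+1²) = √26 ≈ 5.099, ∠ = arctan(1/5) ≈ 11.31°
pole (s+10): 10 + j1 → |·| = √(10²+1²) = √101 ≈ 10.05, ∠ = arctan(1/10) ≈ 5.71°
pole (s+250): 250 + j1 → |·| = √(250²+1²) = √62501 ≈ 250, ∠ = arctan(1/250) ≈ 0.23°
∠H = 56.31° − 5.94° = 50.37°

50.4°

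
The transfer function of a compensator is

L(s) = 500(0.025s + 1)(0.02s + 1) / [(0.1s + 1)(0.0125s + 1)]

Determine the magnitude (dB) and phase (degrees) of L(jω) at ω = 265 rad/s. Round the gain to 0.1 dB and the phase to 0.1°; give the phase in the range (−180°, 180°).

At ω = 265 rad/s:
zero (1 + j265·0.025) = 1 + j6.625 → |·| ≈ 6.7, ∠ ≈ 81.42°
zero (1 + j265·0.02) = 1 + j5.3 → |·| ≈ 5.3935, ∠ ≈ 79.32°
pole (1 + j265·0.1) = 1 + j26.5 → |·| ≈ 26.519, ∠ ≈ 87.84°
pole (1 + j265·0.0125) = 1 + j3.3125 → |·| ≈ 3.4602, ∠ ≈ 73.20°
|L| = 500 · 6.7 · 5.3935 / (26.519 · 3.4602) ≈ 196.91
Gain = 20 log₁₀(196.91) ≈ 45.89 dB
∠L = (81.42° + 79.32°) − (87.84° + 73.20°) = -0.30°

45.9 dB, -0.3°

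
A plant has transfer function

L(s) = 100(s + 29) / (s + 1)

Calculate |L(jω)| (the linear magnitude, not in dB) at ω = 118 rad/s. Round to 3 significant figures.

At s = jω = j118:
zero (s+29): 29 + j118 → |·| = √(29²+118²) = √14765 ≈ 121.51, ∠ = arctan(118/29) ≈ 76.19°
pole (s+1): 1 + j118 → |·| = √(1²+118²) = √13925 ≈ 118, ∠ = arctan(118/1) ≈ 89.51°
|L| = 100 · 121.51 / 118 ≈ 102.97

103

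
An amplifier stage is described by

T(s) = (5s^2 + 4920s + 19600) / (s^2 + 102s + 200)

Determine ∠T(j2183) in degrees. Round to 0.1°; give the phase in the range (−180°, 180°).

Substitute s = j2183:
Numerator: 5(j2183)^2 + 4920(j2183) + 19600 = -23807845 + j10740360
Denominator: (j2183)^2 + 102(j2183) + 200 = -4765289 + j222666
|N| = √(23807845² + 10740360²) ≈ 2.6118e+07, ∠N ≈ 155.72°
|D| = √(4765289² + 222666²) ≈ 4.7705e+06, ∠D ≈ 177.32°
∠T = 155.72° − 177.32° = -21.60°

-21.6°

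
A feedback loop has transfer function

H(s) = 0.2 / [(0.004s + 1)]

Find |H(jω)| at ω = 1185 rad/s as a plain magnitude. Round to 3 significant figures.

0.0413

At ω = 1185 rad/s:
pole (1 + j1185·0.004) = 1 + j4.74 → |·| ≈ 4.8443, ∠ ≈ 78.09°
|H| = 0.2 · 1 / (4.8443) ≈ 0.041286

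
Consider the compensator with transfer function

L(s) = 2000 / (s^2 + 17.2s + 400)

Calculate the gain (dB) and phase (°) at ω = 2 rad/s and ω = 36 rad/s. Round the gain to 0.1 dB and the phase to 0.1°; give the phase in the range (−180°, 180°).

ω = 2: 14.0 dB, -5.0°; ω = 36: 5.3 dB, -145.4°

At s = jω = j2:
quadratic: (j2)² + 17.2·j2 + 400 = 396 + j34.4 → |·| ≈ 397.49, ∠ ≈ 4.96°
|L| = 2000 / 397.49 ≈ 5.0316
Gain = 20 log₁₀(5.0316) ≈ 14.03 dB
∠L = 0.00° − 4.96° = -4.96°

At s = jω = j36:
quadratic: (j36)² + 17.2·j36 + 400 = -896 + j619.2 → |·| ≈ 1089.1, ∠ ≈ 145.35°
|L| = 2000 / 1089.1 ≈ 1.8364
Gain = 20 log₁₀(1.8364) ≈ 5.28 dB
∠L = 0.00° − 145.35° = -145.35°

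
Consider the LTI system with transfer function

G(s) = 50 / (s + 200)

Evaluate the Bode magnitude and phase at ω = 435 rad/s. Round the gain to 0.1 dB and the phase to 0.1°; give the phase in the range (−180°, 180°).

Substitute s = j435:
Numerator: 50 = 50 + j0
Denominator: (j435) + 200 = 200 + j435
|N| = √(50² + 0²) ≈ 50, ∠N ≈ 0.00°
|D| = √(200² + 435²) ≈ 478.77, ∠D ≈ 65.31°
|G| = 50 / 478.77 ≈ 0.10443
Gain = 20 log₁₀(0.10443) ≈ -19.62 dB
∠G = 0.00° − 65.31° = -65.31°

-19.6 dB, -65.3°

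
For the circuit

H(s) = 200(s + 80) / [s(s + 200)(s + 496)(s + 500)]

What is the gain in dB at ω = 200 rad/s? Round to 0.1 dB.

At s = jω = j200:
zero (s+80): 80 + j200 → |·| = √(80²+200²) = √46400 ≈ 215.41, ∠ = arctan(200/80) ≈ 68.20°
pole (s+200): 200 + j200 → |·| = √(200²+200²) = √80000 ≈ 282.84, ∠ = arctan(200/200) ≈ 45.00°
pole (s+496): 496 + j200 → |·| = √(496²+200²) = √286016 ≈ 534.8, ∠ = arctan(200/496) ≈ 21.96°
pole (s+500): 500 + j200 → |·| = √(500²+200²) = √290000 ≈ 538.52, ∠ = arctan(200/500) ≈ 21.80°
pole at origin: |s| = 200, ∠ = 90.00° (in denominator)
|H| = 200 · 215.41 / 1.6292e+10 ≈ 2.6444e-06
Gain = 20 log₁₀(2.6444e-06) ≈ -111.55 dB

-111.6 dB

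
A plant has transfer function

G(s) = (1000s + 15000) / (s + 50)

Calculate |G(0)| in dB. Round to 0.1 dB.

G(0) = 15000 / 50 = 300
20 log₁₀(300) ≈ 49.54 dB

49.5 dB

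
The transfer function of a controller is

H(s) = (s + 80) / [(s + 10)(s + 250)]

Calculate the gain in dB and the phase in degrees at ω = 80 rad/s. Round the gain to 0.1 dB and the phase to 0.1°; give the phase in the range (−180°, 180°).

-45.4 dB, -55.6°

At s = jω = j80:
zero (s+80): 80 + j80 → |·| = √(80²+80²) = √12800 ≈ 113.14, ∠ = arctan(80/80) ≈ 45.00°
pole (s+10): 10 + j80 → |·| = √(10²+80²) = √6500 ≈ 80.623, ∠ = arctan(80/10) ≈ 82.87°
pole (s+250): 250 + j80 → |·| = √(250²+80²) = √68900 ≈ 262.49, ∠ = arctan(80/250) ≈ 17.74°
|H| = 1 · 113.14 / 21163 ≈ 0.0053461
Gain = 20 log₁₀(0.0053461) ≈ -45.44 dB
∠H = 45.00° − 100.61° = -55.61°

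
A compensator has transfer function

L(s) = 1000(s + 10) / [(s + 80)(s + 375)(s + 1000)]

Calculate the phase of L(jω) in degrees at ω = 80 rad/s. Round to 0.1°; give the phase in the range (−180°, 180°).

At s = jω = j80:
zero (s+10): 10 + j80 → |·| = √(10²+80²) = √6500 ≈ 80.623, ∠ = arctan(80/10) ≈ 82.87°
pole (s+80): 80 + j80 → |·| = √(80²+80²) = √12800 ≈ 113.14, ∠ = arctan(80/80) ≈ 45.00°
pole (s+375): 375 + j80 → |·| = √(375²+80²) = √147025 ≈ 383.44, ∠ = arctan(80/375) ≈ 12.04°
pole (s+1000): 1000 + j80 → |·| = √(1000²+80²) = √1006400 ≈ 1003.2, ∠ = arctan(80/1000) ≈ 4.57°
∠L = 82.87° − 61.61° = 21.26°

21.3°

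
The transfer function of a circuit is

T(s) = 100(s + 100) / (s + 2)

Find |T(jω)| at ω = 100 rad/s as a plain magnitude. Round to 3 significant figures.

141

At s = jω = j100:
zero (s+100): 100 + j100 → |·| = √(100²+100²) = √20000 ≈ 141.42, ∠ = arctan(100/100) ≈ 45.00°
pole (s+2): 2 + j100 → |·| = √(2²+100²) = √10004 ≈ 100.02, ∠ = arctan(100/2) ≈ 88.85°
|T| = 100 · 141.42 / 100.02 ≈ 141.39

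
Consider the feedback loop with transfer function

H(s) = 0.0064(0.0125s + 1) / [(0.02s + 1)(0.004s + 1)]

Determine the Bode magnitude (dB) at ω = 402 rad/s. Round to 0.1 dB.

-53.4 dB

At ω = 402 rad/s:
zero (1 + j402·0.0125) = 1 + j5.025 → |·| ≈ 5.1235, ∠ ≈ 78.74°
pole (1 + j402·0.02) = 1 + j8.04 → |·| ≈ 8.102, ∠ ≈ 82.91°
pole (1 + j402·0.004) = 1 + j1.608 → |·| ≈ 1.8936, ∠ ≈ 58.12°
|H| = 0.0064 · 5.1235 / (8.102 · 1.8936) ≈ 0.0021373
Gain = 20 log₁₀(0.0021373) ≈ -53.40 dB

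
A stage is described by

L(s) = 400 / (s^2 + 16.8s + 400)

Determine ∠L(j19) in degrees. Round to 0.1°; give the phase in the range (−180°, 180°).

At s = jω = j19:
quadratic: (j19)² + 16.8·j19 + 400 = 39 + j319.2 → |·| ≈ 321.57, ∠ ≈ 83.03°
∠L = 0.00° − 83.03° = -83.03°

-83.0°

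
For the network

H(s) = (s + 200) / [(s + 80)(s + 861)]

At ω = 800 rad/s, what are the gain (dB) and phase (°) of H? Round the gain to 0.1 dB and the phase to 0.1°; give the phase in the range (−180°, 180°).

-61.2 dB, -51.2°

At s = jω = j800:
zero (s+200): 200 + j800 → |·| = √(200²+800²) = √680000 ≈ 824.62, ∠ = arctan(800/200) ≈ 75.96°
pole (s+80): 80 + j800 → |·| = √(80²+800²) = √646400 ≈ 803.99, ∠ = arctan(800/80) ≈ 84.29°
pole (s+861): 861 + j800 → |·| = √(861²+800²) = √1381321 ≈ 1175.3, ∠ = arctan(800/861) ≈ 42.90°
|H| = 1 · 824.62 / 9.4493e+05 ≈ 0.00087268
Gain = 20 log₁₀(0.00087268) ≈ -61.18 dB
∠H = 75.96° − 127.19° = -51.23°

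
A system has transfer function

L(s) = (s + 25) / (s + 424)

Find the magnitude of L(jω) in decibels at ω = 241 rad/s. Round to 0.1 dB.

-6.1 dB

Substitute s = j241:
Numerator: (j241) + 25 = 25 + j241
Denominator: (j241) + 424 = 424 + j241
|N| = √(25² + 241²) ≈ 242.29, ∠N ≈ 84.08°
|D| = √(424² + 241²) ≈ 487.71, ∠D ≈ 29.61°
|L| = 242.29 / 487.71 ≈ 0.49679
Gain = 20 log₁₀(0.49679) ≈ -6.08 dB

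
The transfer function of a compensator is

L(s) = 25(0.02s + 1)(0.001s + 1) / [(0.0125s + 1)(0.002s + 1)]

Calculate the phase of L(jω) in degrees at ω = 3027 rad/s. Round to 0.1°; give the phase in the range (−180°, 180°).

At ω = 3027 rad/s:
zero (1 + j3027·0.02) = 1 + j60.54 → |·| ≈ 60.548, ∠ ≈ 89.05°
zero (1 + j3027·0.001) = 1 + j3.027 → |·| ≈ 3.1879, ∠ ≈ 71.72°
pole (1 + j3027·0.0125) = 1 + j37.8375 → |·| ≈ 37.851, ∠ ≈ 88.49°
pole (1 + j3027·0.002) = 1 + j6.054 → |·| ≈ 6.136, ∠ ≈ 80.62°
∠L = (89.05° + 71.72°) − (88.49° + 80.62°) = -8.34°

-8.3°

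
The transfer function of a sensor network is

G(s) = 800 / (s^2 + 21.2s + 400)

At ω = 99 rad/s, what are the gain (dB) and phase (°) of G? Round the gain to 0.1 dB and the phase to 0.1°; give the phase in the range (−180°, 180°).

At s = jω = j99:
quadratic: (j99)² + 21.2·j99 + 400 = -9401 + j2098.8 → |·| ≈ 9632.4, ∠ ≈ 167.41°
|G| = 800 / 9632.4 ≈ 0.083053
Gain = 20 log₁₀(0.083053) ≈ -21.61 dB
∠G = 0.00° − 167.41° = -167.41°

-21.6 dB, -167.4°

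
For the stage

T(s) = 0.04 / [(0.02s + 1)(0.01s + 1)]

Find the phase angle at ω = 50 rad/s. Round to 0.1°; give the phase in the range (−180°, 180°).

-71.6°

At ω = 50 rad/s:
pole (1 + j50·0.02) = 1 + j1 → |·| ≈ 1.4142, ∠ ≈ 45.00°
pole (1 + j50·0.01) = 1 + j0.5 → |·| ≈ 1.118, ∠ ≈ 26.57°
∠T = (0°) − (45.00° + 26.57°) = -71.57°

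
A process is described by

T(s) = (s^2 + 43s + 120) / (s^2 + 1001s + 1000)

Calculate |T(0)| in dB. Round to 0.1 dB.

T(0) = 120 / 1000 = 0.12
20 log₁₀(0.12) ≈ -18.42 dB

-18.4 dB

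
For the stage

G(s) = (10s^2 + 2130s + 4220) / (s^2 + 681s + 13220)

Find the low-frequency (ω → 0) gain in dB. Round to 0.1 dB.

G(0) = 4220 / 13220 ≈ 0.31921
20 log₁₀(0.31921) ≈ -9.92 dB

-9.9 dB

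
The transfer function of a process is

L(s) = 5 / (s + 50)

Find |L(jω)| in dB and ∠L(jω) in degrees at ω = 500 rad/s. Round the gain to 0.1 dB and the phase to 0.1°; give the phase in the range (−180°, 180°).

-40.0 dB, -84.3°

Substitute s = j500:
Numerator: 5 = 5 + j0
Denominator: (j500) + 50 = 50 + j500
|N| = √(5² + 0²) ≈ 5, ∠N ≈ 0.00°
|D| = √(50² + 500²) ≈ 502.49, ∠D ≈ 84.29°
|L| = 5 / 502.49 ≈ 0.0099504
Gain = 20 log₁₀(0.0099504) ≈ -40.04 dB
∠L = 0.00° − 84.29° = -84.29°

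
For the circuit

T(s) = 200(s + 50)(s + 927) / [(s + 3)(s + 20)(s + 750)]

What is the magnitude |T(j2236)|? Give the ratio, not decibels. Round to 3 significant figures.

0.0918

At s = jω = j2236:
zero (s+50): 50 + j2236 → |·| = √(50²+2236²) = √5002196 ≈ 2236.6, ∠ = arctan(2236/50) ≈ 88.72°
zero (s+927): 927 + j2236 → |·| = √(927²+2236²) = √5859025 ≈ 2420.5, ∠ = arctan(2236/927) ≈ 67.48°
pole (s+3): 3 + j2236 → |·| = √(3²+2236²) = √4999705 ≈ 2236, ∠ = arctan(2236/3) ≈ 89.92°
pole (s+20): 20 + j2236 → |·| = √(20²+2236²) = √5000096 ≈ 2236.1, ∠ = arctan(2236/20) ≈ 89.49°
pole (s+750): 750 + j2236 → |·| = √(750²+2236²) = √5562196 ≈ 2358.4, ∠ = arctan(2236/750) ≈ 71.46°
|T| = 200 · 5.4137e+06 / 1.1792e+10 ≈ 0.09182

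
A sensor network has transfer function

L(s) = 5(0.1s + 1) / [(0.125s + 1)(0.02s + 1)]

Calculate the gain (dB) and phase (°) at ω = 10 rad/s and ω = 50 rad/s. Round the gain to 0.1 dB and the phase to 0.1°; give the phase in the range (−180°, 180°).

ω = 10: 12.7 dB, -17.7°; ω = 50: 9.1 dB, -47.2°

At ω = 10 rad/s:
zero (1 + j10·0.1) = 1 + j1 → |·| ≈ 1.4142, ∠ ≈ 45.00°
pole (1 + j10·0.125) = 1 + j1.25 → |·| ≈ 1.6008, ∠ ≈ 51.34°
pole (1 + j10·0.02) = 1 + j0.2 → |·| ≈ 1.0198, ∠ ≈ 11.31°
|L| = 5 · 1.4142 / (1.6008 · 1.0198) ≈ 4.3314
Gain = 20 log₁₀(4.3314) ≈ 12.73 dB
∠L = (45.00°) − (51.34° + 11.31°) = -17.65°

At ω = 50 rad/s:
zero (1 + j50·0.1) = 1 + j5 → |·| ≈ 5.099, ∠ ≈ 78.69°
pole (1 + j50·0.125) = 1 + j6.25 → |·| ≈ 6.3295, ∠ ≈ 80.91°
pole (1 + j50·0.02) = 1 + j1 → |·| ≈ 1.4142, ∠ ≈ 45.00°
|L| = 5 · 5.099 / (6.3295 · 1.4142) ≈ 2.8482
Gain = 20 log₁₀(2.8482) ≈ 9.09 dB
∠L = (78.69°) − (80.91° + 45.00°) = -47.22°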